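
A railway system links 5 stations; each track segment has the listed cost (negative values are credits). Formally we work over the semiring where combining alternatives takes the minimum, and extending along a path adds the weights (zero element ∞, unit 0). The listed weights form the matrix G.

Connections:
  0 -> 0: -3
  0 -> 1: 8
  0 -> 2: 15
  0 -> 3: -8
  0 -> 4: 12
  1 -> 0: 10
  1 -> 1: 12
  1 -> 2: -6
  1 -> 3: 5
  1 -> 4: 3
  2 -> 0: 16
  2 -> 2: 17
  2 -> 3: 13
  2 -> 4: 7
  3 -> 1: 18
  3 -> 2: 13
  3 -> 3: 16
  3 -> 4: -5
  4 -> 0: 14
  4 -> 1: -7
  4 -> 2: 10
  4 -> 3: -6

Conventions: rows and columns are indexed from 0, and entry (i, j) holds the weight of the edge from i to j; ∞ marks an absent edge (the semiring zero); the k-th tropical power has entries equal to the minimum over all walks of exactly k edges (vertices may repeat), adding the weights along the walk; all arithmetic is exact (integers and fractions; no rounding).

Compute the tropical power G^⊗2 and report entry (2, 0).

G^⊗2:
  [-6, 5, 2, -11, -13]
  [7, -4, 6, -3, 0]
  [13, 0, 17, 1, 8]
  [9, -12, 5, -11, 11]
  [3, 5, -13, -2, -11]
Key observation: the optimum is the walk 2->0->0, with weight 16 + (-3) = 13.
Optimal value attained by: walk 2->0->0.
Answer: (G^⊗2)[2][0] = 13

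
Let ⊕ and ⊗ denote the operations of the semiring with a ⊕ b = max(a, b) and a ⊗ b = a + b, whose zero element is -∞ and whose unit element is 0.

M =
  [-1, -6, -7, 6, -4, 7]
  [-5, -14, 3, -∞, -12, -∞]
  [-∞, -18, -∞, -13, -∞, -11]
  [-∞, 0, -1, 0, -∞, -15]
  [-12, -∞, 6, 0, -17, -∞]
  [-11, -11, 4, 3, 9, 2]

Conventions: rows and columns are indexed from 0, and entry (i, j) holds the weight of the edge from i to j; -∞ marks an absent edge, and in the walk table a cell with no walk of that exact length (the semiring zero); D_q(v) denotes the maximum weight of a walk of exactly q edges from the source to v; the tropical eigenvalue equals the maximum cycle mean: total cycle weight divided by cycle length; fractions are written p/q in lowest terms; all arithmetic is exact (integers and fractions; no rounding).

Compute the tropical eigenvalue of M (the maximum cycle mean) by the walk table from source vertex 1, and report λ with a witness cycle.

q=0: [-∞, 0, -∞, -∞, -∞, -∞]
q=1: [-5, -14, 3, -∞, -12, -∞]
q=2: [-6, -11, -6, 1, -9, 2]
q=3: [-7, 1, 6, 5, 11, 4]
q=4: [-1, 5, 17, 11, 13, 6]
q=5: [1, 11, 19, 13, 15, 8]
q=6: [6, 13, 21, 15, 17, 10]
Optimal cycle mean attained by: cycle 0->5->4->3->1->0, total 7 + 9 + 0 + 0 + (-5), length 5.
Answer: λ = 11/5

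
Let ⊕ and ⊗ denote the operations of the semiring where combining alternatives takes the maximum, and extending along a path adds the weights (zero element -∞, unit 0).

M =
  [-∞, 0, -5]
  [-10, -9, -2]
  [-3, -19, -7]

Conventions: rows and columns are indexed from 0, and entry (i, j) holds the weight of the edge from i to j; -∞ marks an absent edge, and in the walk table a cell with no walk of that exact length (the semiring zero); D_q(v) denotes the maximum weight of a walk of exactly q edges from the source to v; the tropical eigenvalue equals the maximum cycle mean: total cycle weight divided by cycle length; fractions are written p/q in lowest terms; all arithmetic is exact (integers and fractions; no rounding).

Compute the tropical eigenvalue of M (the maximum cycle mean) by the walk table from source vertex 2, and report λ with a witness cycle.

q=0: [-∞, -∞, 0]
q=1: [-3, -19, -7]
q=2: [-10, -3, -8]
q=3: [-11, -10, -5]
Optimal cycle mean attained by: cycle 0->1->2->0, total 0 + (-2) + (-3), length 3.
Answer: λ = -5/3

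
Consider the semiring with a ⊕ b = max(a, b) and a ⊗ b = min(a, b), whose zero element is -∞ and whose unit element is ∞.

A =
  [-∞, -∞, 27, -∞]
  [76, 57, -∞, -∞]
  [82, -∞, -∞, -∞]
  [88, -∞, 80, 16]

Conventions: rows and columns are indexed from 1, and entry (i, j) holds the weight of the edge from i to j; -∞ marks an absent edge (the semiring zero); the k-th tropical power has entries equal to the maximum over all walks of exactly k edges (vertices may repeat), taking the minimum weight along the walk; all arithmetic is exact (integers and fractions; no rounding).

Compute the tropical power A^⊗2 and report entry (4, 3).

A^⊗2:
  [27, -∞, -∞, -∞]
  [57, 57, 27, -∞]
  [-∞, -∞, 27, -∞]
  [80, -∞, 27, 16]
Key observation: the optimum is the walk 4->1->3, with weight 88 min 27 = 27.
Optimal value attained by: walk 4->1->3.
Answer: (A^⊗2)[4][3] = 27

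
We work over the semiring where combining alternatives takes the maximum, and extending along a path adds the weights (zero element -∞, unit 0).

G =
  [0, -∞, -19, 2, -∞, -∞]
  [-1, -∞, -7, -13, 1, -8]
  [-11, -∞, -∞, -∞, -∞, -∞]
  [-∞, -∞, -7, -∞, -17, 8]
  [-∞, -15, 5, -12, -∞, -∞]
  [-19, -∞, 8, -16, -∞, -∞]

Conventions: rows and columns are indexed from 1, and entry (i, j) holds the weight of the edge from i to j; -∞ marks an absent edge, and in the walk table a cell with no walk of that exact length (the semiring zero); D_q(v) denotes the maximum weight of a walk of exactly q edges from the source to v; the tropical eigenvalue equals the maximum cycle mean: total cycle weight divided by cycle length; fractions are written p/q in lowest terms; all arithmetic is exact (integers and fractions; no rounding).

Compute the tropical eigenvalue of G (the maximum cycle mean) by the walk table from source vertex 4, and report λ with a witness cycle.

q=0: [-∞, -∞, -∞, 0, -∞, -∞]
q=1: [-∞, -∞, -7, -∞, -17, 8]
q=2: [-11, -32, 16, -8, -∞, -∞]
q=3: [5, -∞, -15, -9, -25, 0]
q=4: [5, -40, 8, 7, -26, -1]
q=5: [5, -41, 7, 7, -10, 15]
q=6: [5, -25, 23, 7, -10, 15]
Optimal cycle mean attained by: cycle 1->4->6->3->1, total 2 + 8 + 8 + (-11), length 4.
Answer: λ = 7/4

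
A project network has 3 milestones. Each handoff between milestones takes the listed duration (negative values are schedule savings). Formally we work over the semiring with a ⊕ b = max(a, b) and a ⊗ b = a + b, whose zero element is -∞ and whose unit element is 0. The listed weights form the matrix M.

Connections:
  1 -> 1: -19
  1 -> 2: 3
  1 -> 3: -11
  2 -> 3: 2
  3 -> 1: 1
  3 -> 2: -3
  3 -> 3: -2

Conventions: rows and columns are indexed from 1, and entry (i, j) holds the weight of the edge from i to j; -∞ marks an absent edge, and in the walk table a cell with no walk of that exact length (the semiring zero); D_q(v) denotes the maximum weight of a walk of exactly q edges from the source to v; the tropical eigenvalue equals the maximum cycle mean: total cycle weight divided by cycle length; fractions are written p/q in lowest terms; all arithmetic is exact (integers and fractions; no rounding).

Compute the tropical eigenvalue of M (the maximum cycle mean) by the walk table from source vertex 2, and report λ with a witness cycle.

q=0: [-∞, 0, -∞]
q=1: [-∞, -∞, 2]
q=2: [3, -1, 0]
q=3: [1, 6, 1]
Optimal cycle mean attained by: cycle 1->2->3->1, total 3 + 2 + 1, length 3.
Answer: λ = 2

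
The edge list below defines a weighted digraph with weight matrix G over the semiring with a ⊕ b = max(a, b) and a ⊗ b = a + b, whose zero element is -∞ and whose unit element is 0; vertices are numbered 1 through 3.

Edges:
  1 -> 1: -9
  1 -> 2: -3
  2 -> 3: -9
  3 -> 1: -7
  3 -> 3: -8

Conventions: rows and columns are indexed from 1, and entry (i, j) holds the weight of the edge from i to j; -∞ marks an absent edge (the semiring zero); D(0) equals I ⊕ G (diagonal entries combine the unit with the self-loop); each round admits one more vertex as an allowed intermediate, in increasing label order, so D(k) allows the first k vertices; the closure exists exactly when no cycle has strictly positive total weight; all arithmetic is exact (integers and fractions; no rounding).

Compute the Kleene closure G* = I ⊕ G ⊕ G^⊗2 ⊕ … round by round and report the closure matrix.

D(0):
  [0, -3, -∞]
  [-∞, 0, -9]
  [-7, -∞, 0]
D(1):
  [0, -3, -∞]
  [-∞, 0, -9]
  [-7, -10, 0]
D(2):
  [0, -3, -12]
  [-∞, 0, -9]
  [-7, -10, 0]
D(3):
  [0, -3, -12]
  [-16, 0, -9]
  [-7, -10, 0]
Answer: G* = [[0, -3, -12], [-16, 0, -9], [-7, -10, 0]]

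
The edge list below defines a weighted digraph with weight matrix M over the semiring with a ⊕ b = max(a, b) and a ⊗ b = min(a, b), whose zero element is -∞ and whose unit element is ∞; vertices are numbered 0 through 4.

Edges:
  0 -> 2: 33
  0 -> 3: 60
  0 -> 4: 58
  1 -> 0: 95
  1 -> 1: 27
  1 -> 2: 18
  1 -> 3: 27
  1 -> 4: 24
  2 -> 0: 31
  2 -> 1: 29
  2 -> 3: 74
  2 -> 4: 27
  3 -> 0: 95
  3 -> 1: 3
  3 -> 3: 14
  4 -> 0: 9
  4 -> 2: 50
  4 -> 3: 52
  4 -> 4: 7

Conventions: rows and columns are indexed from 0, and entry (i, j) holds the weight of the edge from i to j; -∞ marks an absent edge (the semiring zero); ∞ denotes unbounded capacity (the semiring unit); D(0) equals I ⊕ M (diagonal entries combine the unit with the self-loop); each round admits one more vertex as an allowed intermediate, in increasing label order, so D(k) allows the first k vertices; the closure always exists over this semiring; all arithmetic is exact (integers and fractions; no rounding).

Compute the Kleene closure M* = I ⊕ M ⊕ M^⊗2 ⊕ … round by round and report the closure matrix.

D(0):
  [∞, -∞, 33, 60, 58]
  [95, ∞, 18, 27, 24]
  [31, 29, ∞, 74, 27]
  [95, 3, -∞, ∞, -∞]
  [9, -∞, 50, 52, ∞]
D(1):
  [∞, -∞, 33, 60, 58]
  [95, ∞, 33, 60, 58]
  [31, 29, ∞, 74, 31]
  [95, 3, 33, ∞, 58]
  [9, -∞, 50, 52, ∞]
D(2):
  [∞, -∞, 33, 60, 58]
  [95, ∞, 33, 60, 58]
  [31, 29, ∞, 74, 31]
  [95, 3, 33, ∞, 58]
  [9, -∞, 50, 52, ∞]
D(3):
  [∞, 29, 33, 60, 58]
  [95, ∞, 33, 60, 58]
  [31, 29, ∞, 74, 31]
  [95, 29, 33, ∞, 58]
  [31, 29, 50, 52, ∞]
D(4):
  [∞, 29, 33, 60, 58]
  [95, ∞, 33, 60, 58]
  [74, 29, ∞, 74, 58]
  [95, 29, 33, ∞, 58]
  [52, 29, 50, 52, ∞]
D(5):
  [∞, 29, 50, 60, 58]
  [95, ∞, 50, 60, 58]
  [74, 29, ∞, 74, 58]
  [95, 29, 50, ∞, 58]
  [52, 29, 50, 52, ∞]
Answer: M* = [[∞, 29, 50, 60, 58], [95, ∞, 50, 60, 58], [74, 29, ∞, 74, 58], [95, 29, 50, ∞, 58], [52, 29, 50, 52, ∞]]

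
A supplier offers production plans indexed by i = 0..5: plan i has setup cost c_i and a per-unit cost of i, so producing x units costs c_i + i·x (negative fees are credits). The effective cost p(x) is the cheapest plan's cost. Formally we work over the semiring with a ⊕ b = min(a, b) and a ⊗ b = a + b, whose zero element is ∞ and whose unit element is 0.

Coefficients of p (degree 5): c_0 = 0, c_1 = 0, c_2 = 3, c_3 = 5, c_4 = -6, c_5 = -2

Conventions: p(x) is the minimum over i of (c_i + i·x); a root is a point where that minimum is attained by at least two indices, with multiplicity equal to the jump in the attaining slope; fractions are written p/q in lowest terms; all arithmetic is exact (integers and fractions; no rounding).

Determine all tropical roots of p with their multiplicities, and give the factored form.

hull edge (i=0, c=0) to (i=4, c=-6): slope -3/2, span 4
hull edge (i=4, c=-6) to (i=5, c=-2): slope 4, span 1
Factored form: p(x) = -2 ⊗ (x ⊕ (-4)) ⊗ (x ⊕ 3/2) ⊗ (x ⊕ 3/2) ⊗ (x ⊕ 3/2) ⊗ (x ⊕ 3/2)
Answer: roots = -4 (mult 1), 3/2 (mult 4)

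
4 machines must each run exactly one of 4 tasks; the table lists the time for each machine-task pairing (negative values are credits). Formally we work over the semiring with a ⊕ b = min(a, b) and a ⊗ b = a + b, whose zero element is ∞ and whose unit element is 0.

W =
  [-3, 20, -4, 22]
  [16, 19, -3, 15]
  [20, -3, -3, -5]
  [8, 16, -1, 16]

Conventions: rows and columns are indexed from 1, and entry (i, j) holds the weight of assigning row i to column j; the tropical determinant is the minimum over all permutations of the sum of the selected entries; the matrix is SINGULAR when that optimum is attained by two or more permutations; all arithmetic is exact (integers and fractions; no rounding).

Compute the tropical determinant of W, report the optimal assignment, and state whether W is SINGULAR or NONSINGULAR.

σ = (1, 2, 3, 4): (-3) + 19 + (-3) + 16 = 29
σ = (1, 2, 4, 3): (-3) + 19 + (-5) + (-1) = 10
σ = (1, 3, 2, 4): (-3) + (-3) + (-3) + 16 = 7
σ = (1, 3, 4, 2): (-3) + (-3) + (-5) + 16 = 5
σ = (1, 4, 2, 3): (-3) + 15 + (-3) + (-1) = 8
σ = (1, 4, 3, 2): (-3) + 15 + (-3) + 16 = 25
σ = (2, 1, 3, 4): 20 + 16 + (-3) + 16 = 49
σ = (2, 1, 4, 3): 20 + 16 + (-5) + (-1) = 30
σ = (2, 3, 1, 4): 20 + (-3) + 20 + 16 = 53
σ = (2, 3, 4, 1): 20 + (-3) + (-5) + 8 = 20
σ = (2, 4, 1, 3): 20 + 15 + 20 + (-1) = 54
σ = (2, 4, 3, 1): 20 + 15 + (-3) + 8 = 40
σ = (3, 1, 2, 4): (-4) + 16 + (-3) + 16 = 25
σ = (3, 1, 4, 2): (-4) + 16 + (-5) + 16 = 23
σ = (3, 2, 1, 4): (-4) + 19 + 20 + 16 = 51
σ = (3, 2, 4, 1): (-4) + 19 + (-5) + 8 = 18
σ = (3, 4, 1, 2): (-4) + 15 + 20 + 16 = 47
σ = (3, 4, 2, 1): (-4) + 15 + (-3) + 8 = 16
σ = (4, 1, 2, 3): 22 + 16 + (-3) + (-1) = 34
σ = (4, 1, 3, 2): 22 + 16 + (-3) + 16 = 51
σ = (4, 2, 1, 3): 22 + 19 + 20 + (-1) = 60
σ = (4, 2, 3, 1): 22 + 19 + (-3) + 8 = 46
σ = (4, 3, 1, 2): 22 + (-3) + 20 + 16 = 55
σ = (4, 3, 2, 1): 22 + (-3) + (-3) + 8 = 24
Optimal value attained by: σ = (1, 3, 4, 2).
Answer: det⊕(W) = 5; verdict: NONSINGULAR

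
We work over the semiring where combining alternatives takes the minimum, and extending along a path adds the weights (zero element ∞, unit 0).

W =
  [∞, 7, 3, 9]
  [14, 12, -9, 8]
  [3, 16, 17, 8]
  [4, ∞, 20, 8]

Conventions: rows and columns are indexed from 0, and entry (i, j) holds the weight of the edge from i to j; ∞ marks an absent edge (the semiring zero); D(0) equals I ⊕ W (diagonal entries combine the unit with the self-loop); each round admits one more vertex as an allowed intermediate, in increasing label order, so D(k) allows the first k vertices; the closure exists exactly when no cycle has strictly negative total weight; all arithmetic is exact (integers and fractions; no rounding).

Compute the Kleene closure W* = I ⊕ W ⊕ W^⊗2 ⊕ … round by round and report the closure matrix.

D(0):
  [0, 7, 3, 9]
  [14, 0, -9, 8]
  [3, 16, 0, 8]
  [4, ∞, 20, 0]
D(1):
  [0, 7, 3, 9]
  [14, 0, -9, 8]
  [3, 10, 0, 8]
  [4, 11, 7, 0]
D(2):
  [0, 7, -2, 9]
  [14, 0, -9, 8]
  [3, 10, 0, 8]
  [4, 11, 2, 0]
D(3):
  [0, 7, -2, 6]
  [-6, 0, -9, -1]
  [3, 10, 0, 8]
  [4, 11, 2, 0]
D(4):
  [0, 7, -2, 6]
  [-6, 0, -9, -1]
  [3, 10, 0, 8]
  [4, 11, 2, 0]
Answer: W* = [[0, 7, -2, 6], [-6, 0, -9, -1], [3, 10, 0, 8], [4, 11, 2, 0]]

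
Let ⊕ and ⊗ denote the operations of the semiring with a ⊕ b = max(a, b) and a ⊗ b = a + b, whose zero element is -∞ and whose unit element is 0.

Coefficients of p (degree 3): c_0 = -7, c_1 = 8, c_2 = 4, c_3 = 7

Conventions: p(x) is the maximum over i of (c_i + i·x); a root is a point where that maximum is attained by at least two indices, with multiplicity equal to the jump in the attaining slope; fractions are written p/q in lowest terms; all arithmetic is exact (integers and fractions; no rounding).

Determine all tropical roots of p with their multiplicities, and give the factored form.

hull edge (i=0, c=-7) to (i=1, c=8): slope 15, span 1
hull edge (i=1, c=8) to (i=3, c=7): slope -1/2, span 2
Factored form: p(x) = 7 ⊗ (x ⊕ (-15)) ⊗ (x ⊕ 1/2) ⊗ (x ⊕ 1/2)
Answer: roots = -15 (mult 1), 1/2 (mult 2)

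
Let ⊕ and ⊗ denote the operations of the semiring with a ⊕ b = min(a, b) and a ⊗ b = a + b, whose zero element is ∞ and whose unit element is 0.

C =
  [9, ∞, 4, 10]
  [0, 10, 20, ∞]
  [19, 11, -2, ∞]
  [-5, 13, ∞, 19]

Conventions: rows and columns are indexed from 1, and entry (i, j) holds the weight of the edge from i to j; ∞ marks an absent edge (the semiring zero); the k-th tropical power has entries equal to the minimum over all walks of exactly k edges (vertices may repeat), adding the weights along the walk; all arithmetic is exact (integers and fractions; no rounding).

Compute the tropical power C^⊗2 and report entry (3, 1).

C^⊗2:
  [5, 15, 2, 19]
  [9, 20, 4, 10]
  [11, 9, -4, 29]
  [4, 23, -1, 5]
Key observation: the optimum is the walk 3->2->1, with weight 11 + 0 = 11.
Optimal value attained by: walk 3->2->1.
Answer: (C^⊗2)[3][1] = 11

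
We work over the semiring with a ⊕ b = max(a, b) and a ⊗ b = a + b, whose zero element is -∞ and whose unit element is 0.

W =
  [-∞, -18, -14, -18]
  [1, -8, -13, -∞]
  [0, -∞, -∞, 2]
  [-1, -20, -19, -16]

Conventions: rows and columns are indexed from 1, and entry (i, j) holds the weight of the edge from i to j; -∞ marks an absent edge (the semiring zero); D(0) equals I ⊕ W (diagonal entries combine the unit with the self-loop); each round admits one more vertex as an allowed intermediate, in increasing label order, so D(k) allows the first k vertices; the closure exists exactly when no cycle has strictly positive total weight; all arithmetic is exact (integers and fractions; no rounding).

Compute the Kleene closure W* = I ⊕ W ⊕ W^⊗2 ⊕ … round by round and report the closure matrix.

D(0):
  [0, -18, -14, -18]
  [1, 0, -13, -∞]
  [0, -∞, 0, 2]
  [-1, -20, -19, 0]
D(1):
  [0, -18, -14, -18]
  [1, 0, -13, -17]
  [0, -18, 0, 2]
  [-1, -19, -15, 0]
D(2):
  [0, -18, -14, -18]
  [1, 0, -13, -17]
  [0, -18, 0, 2]
  [-1, -19, -15, 0]
D(3):
  [0, -18, -14, -12]
  [1, 0, -13, -11]
  [0, -18, 0, 2]
  [-1, -19, -15, 0]
D(4):
  [0, -18, -14, -12]
  [1, 0, -13, -11]
  [1, -17, 0, 2]
  [-1, -19, -15, 0]
Answer: W* = [[0, -18, -14, -12], [1, 0, -13, -11], [1, -17, 0, 2], [-1, -19, -15, 0]]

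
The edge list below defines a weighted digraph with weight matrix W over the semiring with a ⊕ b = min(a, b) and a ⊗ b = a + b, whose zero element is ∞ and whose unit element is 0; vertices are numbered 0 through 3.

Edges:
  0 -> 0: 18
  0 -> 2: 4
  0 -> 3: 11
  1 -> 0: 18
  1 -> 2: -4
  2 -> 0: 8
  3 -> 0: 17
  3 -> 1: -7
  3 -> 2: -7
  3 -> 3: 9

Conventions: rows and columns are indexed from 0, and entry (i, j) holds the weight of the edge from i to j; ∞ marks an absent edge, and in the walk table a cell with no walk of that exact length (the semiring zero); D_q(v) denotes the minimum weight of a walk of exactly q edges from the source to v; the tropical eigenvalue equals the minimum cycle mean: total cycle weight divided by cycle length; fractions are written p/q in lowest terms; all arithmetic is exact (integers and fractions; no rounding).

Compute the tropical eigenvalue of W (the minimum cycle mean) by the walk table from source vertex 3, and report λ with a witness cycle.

q=0: [∞, ∞, ∞, 0]
q=1: [17, -7, -7, 9]
q=2: [1, 2, -11, 18]
q=3: [-3, 11, -2, 12]
q=4: [6, 5, 1, 8]
Optimal cycle mean attained by: cycle 0->3->1->2->0, total 11 + (-7) + (-4) + 8, length 4.
Answer: λ = 2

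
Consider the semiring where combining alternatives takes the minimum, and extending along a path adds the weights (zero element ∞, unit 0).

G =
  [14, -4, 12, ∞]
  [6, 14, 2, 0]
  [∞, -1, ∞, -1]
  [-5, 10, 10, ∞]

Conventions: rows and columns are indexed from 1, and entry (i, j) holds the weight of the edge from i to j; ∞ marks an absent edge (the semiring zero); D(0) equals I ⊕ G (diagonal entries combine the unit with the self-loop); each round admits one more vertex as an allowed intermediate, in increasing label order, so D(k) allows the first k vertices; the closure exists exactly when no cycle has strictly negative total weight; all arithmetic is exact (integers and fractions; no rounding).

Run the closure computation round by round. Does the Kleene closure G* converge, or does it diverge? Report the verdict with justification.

D(0):
  [0, -4, 12, ∞]
  [6, 0, 2, 0]
  [∞, -1, 0, -1]
  [-5, 10, 10, 0]
D(1):
  [0, -4, 12, ∞]
  [6, 0, 2, 0]
  [∞, -1, 0, -1]
  [-5, -9, 7, 0]
Detection: at round 2, diagonal entry (4, 4) turns strictly negative.
Key observation: the cycle 4->1->2->4 has total weight (-5) + (-4) + 0, which is strictly negative.
Answer: DIVERGES — negative cycle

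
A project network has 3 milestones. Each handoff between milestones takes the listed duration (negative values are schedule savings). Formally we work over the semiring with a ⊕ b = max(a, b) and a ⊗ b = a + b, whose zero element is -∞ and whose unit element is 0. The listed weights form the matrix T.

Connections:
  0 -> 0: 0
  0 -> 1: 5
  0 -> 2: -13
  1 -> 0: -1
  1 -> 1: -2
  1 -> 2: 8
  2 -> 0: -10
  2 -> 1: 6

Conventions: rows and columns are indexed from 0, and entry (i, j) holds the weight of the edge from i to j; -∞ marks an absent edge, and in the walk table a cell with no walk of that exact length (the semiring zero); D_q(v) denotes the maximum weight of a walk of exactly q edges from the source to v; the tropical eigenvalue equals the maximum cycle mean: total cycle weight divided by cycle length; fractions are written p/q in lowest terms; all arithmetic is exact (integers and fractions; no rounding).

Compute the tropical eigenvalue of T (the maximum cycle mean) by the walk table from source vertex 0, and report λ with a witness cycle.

q=0: [0, -∞, -∞]
q=1: [0, 5, -13]
q=2: [4, 5, 13]
q=3: [4, 19, 13]
Optimal cycle mean attained by: cycle 1->2->1, total 8 + 6, length 2.
Answer: λ = 7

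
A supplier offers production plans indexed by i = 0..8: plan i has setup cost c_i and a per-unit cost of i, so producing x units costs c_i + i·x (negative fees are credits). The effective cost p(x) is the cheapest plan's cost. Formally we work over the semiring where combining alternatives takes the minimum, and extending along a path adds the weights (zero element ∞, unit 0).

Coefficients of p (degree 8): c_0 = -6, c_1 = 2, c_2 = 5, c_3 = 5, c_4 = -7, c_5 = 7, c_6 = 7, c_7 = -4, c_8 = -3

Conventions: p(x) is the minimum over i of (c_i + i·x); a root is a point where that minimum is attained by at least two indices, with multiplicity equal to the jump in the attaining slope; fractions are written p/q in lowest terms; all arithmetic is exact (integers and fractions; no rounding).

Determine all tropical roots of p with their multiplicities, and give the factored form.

hull edge (i=0, c=-6) to (i=4, c=-7): slope -1/4, span 4
hull edge (i=4, c=-7) to (i=8, c=-3): slope 1, span 4
Factored form: p(x) = -3 ⊗ (x ⊕ (-1)) ⊗ (x ⊕ (-1)) ⊗ (x ⊕ (-1)) ⊗ (x ⊕ (-1)) ⊗ (x ⊕ 1/4) ⊗ (x ⊕ 1/4) ⊗ (x ⊕ 1/4) ⊗ (x ⊕ 1/4)
Answer: roots = -1 (mult 4), 1/4 (mult 4)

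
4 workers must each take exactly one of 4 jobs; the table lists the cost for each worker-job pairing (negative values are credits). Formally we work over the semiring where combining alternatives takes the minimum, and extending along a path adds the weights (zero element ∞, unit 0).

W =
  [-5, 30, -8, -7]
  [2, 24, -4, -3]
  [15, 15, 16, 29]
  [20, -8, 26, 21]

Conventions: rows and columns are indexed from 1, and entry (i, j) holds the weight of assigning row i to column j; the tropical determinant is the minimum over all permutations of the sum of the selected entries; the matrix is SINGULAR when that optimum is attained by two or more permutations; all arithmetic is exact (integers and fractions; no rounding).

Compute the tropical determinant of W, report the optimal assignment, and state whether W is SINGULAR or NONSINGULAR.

σ = (1, 2, 3, 4): (-5) + 24 + 16 + 21 = 56
σ = (1, 2, 4, 3): (-5) + 24 + 29 + 26 = 74
σ = (1, 3, 2, 4): (-5) + (-4) + 15 + 21 = 27
σ = (1, 3, 4, 2): (-5) + (-4) + 29 + (-8) = 12
σ = (1, 4, 2, 3): (-5) + (-3) + 15 + 26 = 33
σ = (1, 4, 3, 2): (-5) + (-3) + 16 + (-8) = 0
σ = (2, 1, 3, 4): 30 + 2 + 16 + 21 = 69
σ = (2, 1, 4, 3): 30 + 2 + 29 + 26 = 87
σ = (2, 3, 1, 4): 30 + (-4) + 15 + 21 = 62
σ = (2, 3, 4, 1): 30 + (-4) + 29 + 20 = 75
σ = (2, 4, 1, 3): 30 + (-3) + 15 + 26 = 68
σ = (2, 4, 3, 1): 30 + (-3) + 16 + 20 = 63
σ = (3, 1, 2, 4): (-8) + 2 + 15 + 21 = 30
σ = (3, 1, 4, 2): (-8) + 2 + 29 + (-8) = 15
σ = (3, 2, 1, 4): (-8) + 24 + 15 + 21 = 52
σ = (3, 2, 4, 1): (-8) + 24 + 29 + 20 = 65
σ = (3, 4, 1, 2): (-8) + (-3) + 15 + (-8) = -4
σ = (3, 4, 2, 1): (-8) + (-3) + 15 + 20 = 24
σ = (4, 1, 2, 3): (-7) + 2 + 15 + 26 = 36
σ = (4, 1, 3, 2): (-7) + 2 + 16 + (-8) = 3
σ = (4, 2, 1, 3): (-7) + 24 + 15 + 26 = 58
σ = (4, 2, 3, 1): (-7) + 24 + 16 + 20 = 53
σ = (4, 3, 1, 2): (-7) + (-4) + 15 + (-8) = -4
σ = (4, 3, 2, 1): (-7) + (-4) + 15 + 20 = 24
Optimal value attained by: σ = (3, 4, 1, 2).
Answer: det⊕(W) = -4; verdict: SINGULAR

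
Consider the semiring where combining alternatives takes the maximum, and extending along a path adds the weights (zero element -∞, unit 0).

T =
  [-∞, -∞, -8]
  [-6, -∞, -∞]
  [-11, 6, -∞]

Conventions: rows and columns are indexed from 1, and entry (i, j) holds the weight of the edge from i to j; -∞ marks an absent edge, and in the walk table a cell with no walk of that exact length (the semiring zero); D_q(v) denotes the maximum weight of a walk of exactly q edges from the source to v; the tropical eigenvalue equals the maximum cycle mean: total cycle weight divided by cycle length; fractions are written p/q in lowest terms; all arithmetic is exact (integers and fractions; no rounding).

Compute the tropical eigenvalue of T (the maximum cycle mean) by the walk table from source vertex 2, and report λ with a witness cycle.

q=0: [-∞, 0, -∞]
q=1: [-6, -∞, -∞]
q=2: [-∞, -∞, -14]
q=3: [-25, -8, -∞]
Optimal cycle mean attained by: cycle 1->3->2->1, total (-8) + 6 + (-6), length 3.
Answer: λ = -8/3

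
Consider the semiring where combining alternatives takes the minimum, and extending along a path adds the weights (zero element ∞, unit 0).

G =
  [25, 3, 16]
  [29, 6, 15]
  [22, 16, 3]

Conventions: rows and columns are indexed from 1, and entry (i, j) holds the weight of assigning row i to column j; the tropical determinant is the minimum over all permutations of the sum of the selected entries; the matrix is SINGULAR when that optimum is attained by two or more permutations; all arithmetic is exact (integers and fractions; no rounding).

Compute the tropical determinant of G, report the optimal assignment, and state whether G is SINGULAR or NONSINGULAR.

σ = (1, 2, 3): 25 + 6 + 3 = 34
σ = (1, 3, 2): 25 + 15 + 16 = 56
σ = (2, 1, 3): 3 + 29 + 3 = 35
σ = (2, 3, 1): 3 + 15 + 22 = 40
σ = (3, 1, 2): 16 + 29 + 16 = 61
σ = (3, 2, 1): 16 + 6 + 22 = 44
Optimal value attained by: σ = (1, 2, 3).
Answer: det⊕(G) = 34; verdict: NONSINGULAR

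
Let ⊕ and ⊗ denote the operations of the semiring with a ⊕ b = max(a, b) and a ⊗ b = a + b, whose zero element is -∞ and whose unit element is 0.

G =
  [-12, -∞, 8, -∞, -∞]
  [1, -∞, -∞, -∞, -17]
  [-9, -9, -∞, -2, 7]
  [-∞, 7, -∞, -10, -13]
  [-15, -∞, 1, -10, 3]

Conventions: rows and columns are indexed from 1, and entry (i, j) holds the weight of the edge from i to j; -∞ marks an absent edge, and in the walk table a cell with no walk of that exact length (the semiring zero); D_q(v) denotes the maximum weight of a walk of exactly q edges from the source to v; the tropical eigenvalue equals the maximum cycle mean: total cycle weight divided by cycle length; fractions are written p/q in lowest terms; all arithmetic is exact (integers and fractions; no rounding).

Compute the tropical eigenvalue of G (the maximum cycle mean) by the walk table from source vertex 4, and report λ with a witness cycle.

q=0: [-∞, -∞, -∞, 0, -∞]
q=1: [-∞, 7, -∞, -10, -13]
q=2: [8, -3, -12, -20, -10]
q=3: [-2, -13, 16, -14, -5]
q=4: [7, 7, 6, 14, 23]
q=5: [8, 21, 24, 13, 26]
Optimal cycle mean attained by: cycle 3->5->3, total 7 + 1, length 2.
Answer: λ = 4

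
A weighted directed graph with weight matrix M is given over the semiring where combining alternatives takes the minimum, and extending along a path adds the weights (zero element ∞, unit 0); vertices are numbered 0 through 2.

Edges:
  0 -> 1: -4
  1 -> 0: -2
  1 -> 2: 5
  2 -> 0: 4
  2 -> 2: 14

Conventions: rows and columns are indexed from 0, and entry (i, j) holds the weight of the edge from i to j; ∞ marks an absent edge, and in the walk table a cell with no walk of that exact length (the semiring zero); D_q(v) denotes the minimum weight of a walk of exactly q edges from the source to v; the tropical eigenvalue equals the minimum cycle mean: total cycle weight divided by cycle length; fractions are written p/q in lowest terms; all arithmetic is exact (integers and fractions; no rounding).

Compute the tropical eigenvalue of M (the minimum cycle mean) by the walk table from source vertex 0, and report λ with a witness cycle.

q=0: [0, ∞, ∞]
q=1: [∞, -4, ∞]
q=2: [-6, ∞, 1]
q=3: [5, -10, 15]
Optimal cycle mean attained by: cycle 0->1->0, total (-4) + (-2), length 2.
Answer: λ = -3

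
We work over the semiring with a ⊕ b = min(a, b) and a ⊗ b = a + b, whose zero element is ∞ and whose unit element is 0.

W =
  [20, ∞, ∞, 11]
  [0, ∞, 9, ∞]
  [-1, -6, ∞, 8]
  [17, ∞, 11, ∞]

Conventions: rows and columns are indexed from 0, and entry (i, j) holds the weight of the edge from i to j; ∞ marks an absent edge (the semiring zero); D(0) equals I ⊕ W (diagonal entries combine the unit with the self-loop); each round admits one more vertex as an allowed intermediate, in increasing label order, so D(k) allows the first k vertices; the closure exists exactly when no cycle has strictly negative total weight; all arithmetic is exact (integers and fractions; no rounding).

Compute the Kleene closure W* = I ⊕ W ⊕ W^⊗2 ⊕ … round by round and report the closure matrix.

D(0):
  [0, ∞, ∞, 11]
  [0, 0, 9, ∞]
  [-1, -6, 0, 8]
  [17, ∞, 11, 0]
D(1):
  [0, ∞, ∞, 11]
  [0, 0, 9, 11]
  [-1, -6, 0, 8]
  [17, ∞, 11, 0]
D(2):
  [0, ∞, ∞, 11]
  [0, 0, 9, 11]
  [-6, -6, 0, 5]
  [17, ∞, 11, 0]
D(3):
  [0, ∞, ∞, 11]
  [0, 0, 9, 11]
  [-6, -6, 0, 5]
  [5, 5, 11, 0]
D(4):
  [0, 16, 22, 11]
  [0, 0, 9, 11]
  [-6, -6, 0, 5]
  [5, 5, 11, 0]
Answer: W* = [[0, 16, 22, 11], [0, 0, 9, 11], [-6, -6, 0, 5], [5, 5, 11, 0]]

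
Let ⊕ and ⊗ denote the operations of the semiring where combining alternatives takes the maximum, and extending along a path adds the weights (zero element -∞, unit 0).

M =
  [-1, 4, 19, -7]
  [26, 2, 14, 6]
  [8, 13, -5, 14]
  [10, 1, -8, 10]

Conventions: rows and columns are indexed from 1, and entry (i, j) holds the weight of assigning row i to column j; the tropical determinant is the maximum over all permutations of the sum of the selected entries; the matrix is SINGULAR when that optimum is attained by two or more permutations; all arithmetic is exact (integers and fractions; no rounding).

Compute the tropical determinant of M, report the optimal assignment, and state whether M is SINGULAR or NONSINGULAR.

σ = (1, 2, 3, 4): (-1) + 2 + (-5) + 10 = 6
σ = (1, 2, 4, 3): (-1) + 2 + 14 + (-8) = 7
σ = (1, 3, 2, 4): (-1) + 14 + 13 + 10 = 36
σ = (1, 3, 4, 2): (-1) + 14 + 14 + 1 = 28
σ = (1, 4, 2, 3): (-1) + 6 + 13 + (-8) = 10
σ = (1, 4, 3, 2): (-1) + 6 + (-5) + 1 = 1
σ = (2, 1, 3, 4): 4 + 26 + (-5) + 10 = 35
σ = (2, 1, 4, 3): 4 + 26 + 14 + (-8) = 36
σ = (2, 3, 1, 4): 4 + 14 + 8 + 10 = 36
σ = (2, 3, 4, 1): 4 + 14 + 14 + 10 = 42
σ = (2, 4, 1, 3): 4 + 6 + 8 + (-8) = 10
σ = (2, 4, 3, 1): 4 + 6 + (-5) + 10 = 15
σ = (3, 1, 2, 4): 19 + 26 + 13 + 10 = 68
σ = (3, 1, 4, 2): 19 + 26 + 14 + 1 = 60
σ = (3, 2, 1, 4): 19 + 2 + 8 + 10 = 39
σ = (3, 2, 4, 1): 19 + 2 + 14 + 10 = 45
σ = (3, 4, 1, 2): 19 + 6 + 8 + 1 = 34
σ = (3, 4, 2, 1): 19 + 6 + 13 + 10 = 48
σ = (4, 1, 2, 3): (-7) + 26 + 13 + (-8) = 24
σ = (4, 1, 3, 2): (-7) + 26 + (-5) + 1 = 15
σ = (4, 2, 1, 3): (-7) + 2 + 8 + (-8) = -5
σ = (4, 2, 3, 1): (-7) + 2 + (-5) + 10 = 0
σ = (4, 3, 1, 2): (-7) + 14 + 8 + 1 = 16
σ = (4, 3, 2, 1): (-7) + 14 + 13 + 10 = 30
Optimal value attained by: σ = (3, 1, 2, 4).
Answer: det⊕(M) = 68; verdict: NONSINGULAR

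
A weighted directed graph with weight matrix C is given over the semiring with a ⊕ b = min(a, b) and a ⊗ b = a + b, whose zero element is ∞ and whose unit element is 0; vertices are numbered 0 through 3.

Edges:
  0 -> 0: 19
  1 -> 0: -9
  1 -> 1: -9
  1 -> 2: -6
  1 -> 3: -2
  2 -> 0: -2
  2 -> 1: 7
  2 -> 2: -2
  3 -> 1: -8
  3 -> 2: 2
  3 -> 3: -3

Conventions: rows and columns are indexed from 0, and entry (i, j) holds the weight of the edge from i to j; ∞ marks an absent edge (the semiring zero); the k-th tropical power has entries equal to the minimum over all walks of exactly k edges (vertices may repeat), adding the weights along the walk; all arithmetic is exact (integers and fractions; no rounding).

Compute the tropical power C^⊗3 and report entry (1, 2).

C^⊗2:
  [38, ∞, ∞, ∞]
  [-18, -18, -15, -11]
  [-4, -2, -4, 5]
  [-17, -17, -14, -10]
C^⊗3:
  [57, ∞, ∞, ∞]
  [-27, -27, -24, -20]
  [-11, -11, -8, -4]
  [-26, -26, -23, -19]
Key observation: the optimum is the walk 1->1->1->2, with weight (-9) + (-9) + (-6) = -24.
Optimal value attained by: walk 1->1->1->2.
Answer: (C^⊗3)[1][2] = -24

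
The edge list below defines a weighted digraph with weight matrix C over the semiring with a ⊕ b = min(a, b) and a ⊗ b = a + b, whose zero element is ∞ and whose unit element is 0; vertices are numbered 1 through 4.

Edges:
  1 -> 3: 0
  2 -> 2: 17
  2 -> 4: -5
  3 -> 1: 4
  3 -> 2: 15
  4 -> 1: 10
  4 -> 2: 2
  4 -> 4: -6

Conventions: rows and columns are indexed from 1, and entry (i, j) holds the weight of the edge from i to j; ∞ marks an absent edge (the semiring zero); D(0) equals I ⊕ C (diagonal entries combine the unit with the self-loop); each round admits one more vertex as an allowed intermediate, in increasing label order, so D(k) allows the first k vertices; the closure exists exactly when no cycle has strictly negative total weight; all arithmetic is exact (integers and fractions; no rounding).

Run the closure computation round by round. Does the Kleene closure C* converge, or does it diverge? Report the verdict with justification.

Detection: at round 0, diagonal entry (4, 4) turns strictly negative.
Key observation: the cycle 4->4 has total weight (-6), which is strictly negative.
Answer: DIVERGES — negative cycle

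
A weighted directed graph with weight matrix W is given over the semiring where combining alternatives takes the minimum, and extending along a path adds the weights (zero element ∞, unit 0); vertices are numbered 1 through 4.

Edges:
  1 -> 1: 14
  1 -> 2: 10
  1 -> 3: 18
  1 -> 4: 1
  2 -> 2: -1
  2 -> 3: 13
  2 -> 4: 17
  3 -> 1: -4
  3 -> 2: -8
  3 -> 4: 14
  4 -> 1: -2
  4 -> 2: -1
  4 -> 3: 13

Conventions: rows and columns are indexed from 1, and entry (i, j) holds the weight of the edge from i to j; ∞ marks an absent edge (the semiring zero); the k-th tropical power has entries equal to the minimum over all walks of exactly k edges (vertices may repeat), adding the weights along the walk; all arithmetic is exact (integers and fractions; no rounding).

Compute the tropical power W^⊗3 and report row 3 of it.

W^⊗2:
  [-1, 0, 14, 15]
  [9, -2, 12, 16]
  [10, -9, 5, -3]
  [9, -2, 12, -1]
W^⊗3:
  [10, -1, 13, 0]
  [8, -3, 11, 10]
  [-5, -10, 4, 8]
  [-3, -3, 11, 10]
Answer: row 3 of W^⊗3 = [-5, -10, 4, 8]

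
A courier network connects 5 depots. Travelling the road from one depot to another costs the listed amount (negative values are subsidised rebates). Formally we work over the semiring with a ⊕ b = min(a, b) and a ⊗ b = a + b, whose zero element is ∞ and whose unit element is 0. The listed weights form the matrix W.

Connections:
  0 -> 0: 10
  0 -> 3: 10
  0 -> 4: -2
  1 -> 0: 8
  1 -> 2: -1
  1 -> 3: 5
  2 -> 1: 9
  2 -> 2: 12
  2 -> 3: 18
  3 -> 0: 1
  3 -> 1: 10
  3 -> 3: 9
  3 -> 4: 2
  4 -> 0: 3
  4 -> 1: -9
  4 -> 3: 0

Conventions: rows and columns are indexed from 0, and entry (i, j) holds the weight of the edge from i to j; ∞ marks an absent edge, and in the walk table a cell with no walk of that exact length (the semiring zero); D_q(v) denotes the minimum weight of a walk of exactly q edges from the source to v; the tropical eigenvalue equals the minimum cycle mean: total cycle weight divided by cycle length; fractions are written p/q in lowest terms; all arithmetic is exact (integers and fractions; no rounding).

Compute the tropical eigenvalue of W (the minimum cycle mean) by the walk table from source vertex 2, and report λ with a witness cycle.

q=0: [∞, ∞, 0, ∞, ∞]
q=1: [∞, 9, 12, 18, ∞]
q=2: [17, 21, 8, 14, 20]
q=3: [15, 11, 20, 20, 15]
q=4: [18, 6, 10, 15, 13]
q=5: [14, 4, 5, 11, 16]
Optimal cycle mean attained by: cycle 0->4->1->3->0, total (-2) + (-9) + 5 + 1, length 4.
Answer: λ = -5/4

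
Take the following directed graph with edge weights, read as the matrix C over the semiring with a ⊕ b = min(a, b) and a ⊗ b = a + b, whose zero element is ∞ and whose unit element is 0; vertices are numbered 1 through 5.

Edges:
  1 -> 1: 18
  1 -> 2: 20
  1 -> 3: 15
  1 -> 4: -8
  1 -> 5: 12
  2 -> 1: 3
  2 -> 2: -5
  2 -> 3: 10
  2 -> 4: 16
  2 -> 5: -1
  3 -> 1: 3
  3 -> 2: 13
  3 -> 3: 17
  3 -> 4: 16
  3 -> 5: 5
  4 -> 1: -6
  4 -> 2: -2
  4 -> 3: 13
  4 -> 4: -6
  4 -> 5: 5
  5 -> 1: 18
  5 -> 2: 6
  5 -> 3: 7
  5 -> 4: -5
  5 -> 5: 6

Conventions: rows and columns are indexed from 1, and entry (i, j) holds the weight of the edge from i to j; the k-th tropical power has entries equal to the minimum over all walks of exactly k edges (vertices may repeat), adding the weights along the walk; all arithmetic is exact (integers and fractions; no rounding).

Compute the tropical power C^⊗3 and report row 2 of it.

C^⊗2:
  [-14, -10, 5, -14, -3]
  [-2, -10, 5, -6, -6]
  [10, 8, 12, -5, 11]
  [-12, -8, 7, -14, -3]
  [-11, -7, 8, -11, 0]
C^⊗3:
  [-20, -16, -1, -22, -11]
  [-12, -15, 0, -12, -11]
  [-11, -7, 8, -11, 0]
  [-20, -16, -1, -20, -9]
  [-17, -13, 2, -19, -8]
Answer: row 2 of C^⊗3 = [-12, -15, 0, -12, -11]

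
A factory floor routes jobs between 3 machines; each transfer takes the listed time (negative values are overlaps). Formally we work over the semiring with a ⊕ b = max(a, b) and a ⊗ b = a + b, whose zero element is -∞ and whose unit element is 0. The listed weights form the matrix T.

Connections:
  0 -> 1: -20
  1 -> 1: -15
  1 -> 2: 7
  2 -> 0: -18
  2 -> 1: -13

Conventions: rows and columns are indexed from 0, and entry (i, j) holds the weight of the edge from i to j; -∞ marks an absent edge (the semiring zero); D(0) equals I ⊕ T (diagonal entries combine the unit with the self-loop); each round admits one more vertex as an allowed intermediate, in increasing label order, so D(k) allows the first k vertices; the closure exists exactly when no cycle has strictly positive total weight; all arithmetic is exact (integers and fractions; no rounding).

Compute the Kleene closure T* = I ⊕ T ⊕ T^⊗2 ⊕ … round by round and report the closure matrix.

D(0):
  [0, -20, -∞]
  [-∞, 0, 7]
  [-18, -13, 0]
D(1):
  [0, -20, -∞]
  [-∞, 0, 7]
  [-18, -13, 0]
D(2):
  [0, -20, -13]
  [-∞, 0, 7]
  [-18, -13, 0]
D(3):
  [0, -20, -13]
  [-11, 0, 7]
  [-18, -13, 0]
Answer: T* = [[0, -20, -13], [-11, 0, 7], [-18, -13, 0]]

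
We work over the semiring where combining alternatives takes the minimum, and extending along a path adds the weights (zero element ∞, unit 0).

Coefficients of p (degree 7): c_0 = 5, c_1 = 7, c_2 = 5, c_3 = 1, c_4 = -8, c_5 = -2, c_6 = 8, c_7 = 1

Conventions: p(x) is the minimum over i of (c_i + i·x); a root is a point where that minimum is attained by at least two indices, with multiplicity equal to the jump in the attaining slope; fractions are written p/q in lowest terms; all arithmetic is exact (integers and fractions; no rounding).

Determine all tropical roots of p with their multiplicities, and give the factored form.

hull edge (i=0, c=5) to (i=4, c=-8): slope -13/4, span 4
hull edge (i=4, c=-8) to (i=7, c=1): slope 3, span 3
Factored form: p(x) = 1 ⊗ (x ⊕ (-3)) ⊗ (x ⊕ (-3)) ⊗ (x ⊕ (-3)) ⊗ (x ⊕ 13/4) ⊗ (x ⊕ 13/4) ⊗ (x ⊕ 13/4) ⊗ (x ⊕ 13/4)
Answer: roots = -3 (mult 3), 13/4 (mult 4)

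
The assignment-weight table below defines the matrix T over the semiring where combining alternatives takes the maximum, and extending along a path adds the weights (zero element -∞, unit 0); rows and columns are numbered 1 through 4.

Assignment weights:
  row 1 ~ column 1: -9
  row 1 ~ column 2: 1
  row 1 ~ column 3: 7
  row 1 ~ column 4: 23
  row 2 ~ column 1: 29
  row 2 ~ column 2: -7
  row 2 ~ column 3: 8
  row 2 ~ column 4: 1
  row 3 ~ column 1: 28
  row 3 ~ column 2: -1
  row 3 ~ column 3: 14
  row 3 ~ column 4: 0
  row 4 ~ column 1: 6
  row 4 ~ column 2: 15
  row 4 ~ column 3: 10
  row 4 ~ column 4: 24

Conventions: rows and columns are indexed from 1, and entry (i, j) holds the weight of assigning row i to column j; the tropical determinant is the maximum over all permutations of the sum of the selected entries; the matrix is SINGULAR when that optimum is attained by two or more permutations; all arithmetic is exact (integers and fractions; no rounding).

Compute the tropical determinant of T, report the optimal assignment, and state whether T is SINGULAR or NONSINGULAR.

σ = (1, 2, 3, 4): (-9) + (-7) + 14 + 24 = 22
σ = (1, 2, 4, 3): (-9) + (-7) + 0 + 10 = -6
σ = (1, 3, 2, 4): (-9) + 8 + (-1) + 24 = 22
σ = (1, 3, 4, 2): (-9) + 8 + 0 + 15 = 14
σ = (1, 4, 2, 3): (-9) + 1 + (-1) + 10 = 1
σ = (1, 4, 3, 2): (-9) + 1 + 14 + 15 = 21
σ = (2, 1, 3, 4): 1 + 29 + 14 + 24 = 68
σ = (2, 1, 4, 3): 1 + 29 + 0 + 10 = 40
σ = (2, 3, 1, 4): 1 + 8 + 28 + 24 = 61
σ = (2, 3, 4, 1): 1 + 8 + 0 + 6 = 15
σ = (2, 4, 1, 3): 1 + 1 + 28 + 10 = 40
σ = (2, 4, 3, 1): 1 + 1 + 14 + 6 = 22
σ = (3, 1, 2, 4): 7 + 29 + (-1) + 24 = 59
σ = (3, 1, 4, 2): 7 + 29 + 0 + 15 = 51
σ = (3, 2, 1, 4): 7 + (-7) + 28 + 24 = 52
σ = (3, 2, 4, 1): 7 + (-7) + 0 + 6 = 6
σ = (3, 4, 1, 2): 7 + 1 + 28 + 15 = 51
σ = (3, 4, 2, 1): 7 + 1 + (-1) + 6 = 13
σ = (4, 1, 2, 3): 23 + 29 + (-1) + 10 = 61
σ = (4, 1, 3, 2): 23 + 29 + 14 + 15 = 81
σ = (4, 2, 1, 3): 23 + (-7) + 28 + 10 = 54
σ = (4, 2, 3, 1): 23 + (-7) + 14 + 6 = 36
σ = (4, 3, 1, 2): 23 + 8 + 28 + 15 = 74
σ = (4, 3, 2, 1): 23 + 8 + (-1) + 6 = 36
Optimal value attained by: σ = (4, 1, 3, 2).
Answer: det⊕(T) = 81; verdict: NONSINGULAR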